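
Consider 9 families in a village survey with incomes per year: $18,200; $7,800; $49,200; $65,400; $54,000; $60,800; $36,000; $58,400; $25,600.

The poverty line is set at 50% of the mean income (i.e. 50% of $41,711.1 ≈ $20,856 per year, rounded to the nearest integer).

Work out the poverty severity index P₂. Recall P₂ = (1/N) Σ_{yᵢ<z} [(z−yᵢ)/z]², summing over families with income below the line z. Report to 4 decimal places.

Below z: $7,800, $18,200 (q = 2 of N = 9).
Shortfall ratios: (20856−7800)/20856 = 0.6260; (20856−18200)/20856 = 0.1273.
Squared: 0.3919; 0.0162.
Sum = 0.408103; P₂ = 0.408103 / 9 = 0.0453.

0.0453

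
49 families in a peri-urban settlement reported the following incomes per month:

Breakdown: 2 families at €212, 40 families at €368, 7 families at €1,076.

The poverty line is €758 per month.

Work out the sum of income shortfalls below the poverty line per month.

€16,692

Incomes under z: 2×€212, 40×€368 (q = 42 of N = 49).
Individual gaps: 2×(758−212) = 1092; 40×(758−368) = 15600.
Aggregate gap = €16,692.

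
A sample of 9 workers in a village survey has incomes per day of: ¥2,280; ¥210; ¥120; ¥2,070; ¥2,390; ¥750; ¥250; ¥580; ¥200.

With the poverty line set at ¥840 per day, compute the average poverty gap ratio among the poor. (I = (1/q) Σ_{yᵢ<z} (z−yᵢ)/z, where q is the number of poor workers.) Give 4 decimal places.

Below the line: ¥120, ¥200, ¥210, ¥250, ¥580, ¥750 (q = 6 of N = 9).
Shortfall ratios (z−y)/z: 0.8571, 0.7619, 0.7500, 0.7024, 0.3095, 0.1071; sum = 3.488095.
The income-gap ratio divides by q (the poor only): 3.488095 / 6 = 0.5813.

0.5813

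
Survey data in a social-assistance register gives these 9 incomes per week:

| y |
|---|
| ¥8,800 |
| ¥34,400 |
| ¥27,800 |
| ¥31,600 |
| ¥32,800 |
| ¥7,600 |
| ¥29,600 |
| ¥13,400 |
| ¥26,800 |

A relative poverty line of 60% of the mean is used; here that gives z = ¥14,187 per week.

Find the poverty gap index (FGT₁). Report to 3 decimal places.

0.100

Below z: ¥7,600, ¥8,800, ¥13,400 (q = 3 of N = 9).
Relative gaps: (14187−7600)/14187 = 0.4643; (14187−8800)/14187 = 0.3797; (14187−13400)/14187 = 0.0555.
Σ = 0.899485. Dividing by the full population N = 9 gives P₁ = 0.100.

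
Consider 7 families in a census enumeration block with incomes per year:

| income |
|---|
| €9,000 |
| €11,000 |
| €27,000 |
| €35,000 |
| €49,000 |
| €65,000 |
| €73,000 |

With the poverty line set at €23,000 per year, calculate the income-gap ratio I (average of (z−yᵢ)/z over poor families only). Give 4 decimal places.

0.5652

Below z: €9,000, €11,000 (q = 2 of N = 7).
Relative gaps: 0.6087, 0.5217; sum = 1.130435.
The income-gap ratio divides by q (the poor only): 1.130435 / 2 = 0.5652.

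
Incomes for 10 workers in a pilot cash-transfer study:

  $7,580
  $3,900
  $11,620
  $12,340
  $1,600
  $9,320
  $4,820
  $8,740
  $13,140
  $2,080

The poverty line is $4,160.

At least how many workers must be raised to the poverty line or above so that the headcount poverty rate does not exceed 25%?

Currently q = 3 of N = 10 are below the line (H = 0.300).
A headcount ratio of at most 25% allows at most ⌊0.25 × 10⌋ = 2 poor workers.
So at least 3 − 2 = 1 must be lifted.

1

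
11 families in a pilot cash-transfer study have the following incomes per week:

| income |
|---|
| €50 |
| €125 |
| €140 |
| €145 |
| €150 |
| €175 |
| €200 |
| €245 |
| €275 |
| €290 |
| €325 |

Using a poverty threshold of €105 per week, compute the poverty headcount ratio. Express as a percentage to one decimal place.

1 of the 11 families have income below €105.
H = 1/11 = 9.1%.

9.1%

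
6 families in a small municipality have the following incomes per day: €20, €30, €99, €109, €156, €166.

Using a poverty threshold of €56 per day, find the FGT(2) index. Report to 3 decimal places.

Incomes under z: €20, €30 (q = 2 of N = 6).
Normalized shortfalls: (56−20)/56 = 0.6429; (56−30)/56 = 0.4643.
Squared: 0.4133; 0.2156.
Sum = 0.628827; P₂ = 0.628827 / 6 = 0.105.

0.105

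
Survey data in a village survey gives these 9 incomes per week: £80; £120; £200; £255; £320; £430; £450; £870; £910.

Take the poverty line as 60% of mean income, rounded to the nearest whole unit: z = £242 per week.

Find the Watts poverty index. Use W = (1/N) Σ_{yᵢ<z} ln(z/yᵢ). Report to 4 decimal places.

Below z: £80, £120, £200 (q = 3 of N = 9).
ln(z/y) terms: ln(242/80) = 1.1069; ln(242/120) = 0.7014; ln(242/200) = 0.1906.
W = 1.998977 / 9 = 0.2221.

0.2221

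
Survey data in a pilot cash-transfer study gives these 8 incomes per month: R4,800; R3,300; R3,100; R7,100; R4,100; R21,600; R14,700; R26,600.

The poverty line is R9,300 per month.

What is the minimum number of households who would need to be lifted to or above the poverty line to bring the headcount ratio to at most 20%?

Currently q = 5 of N = 8 are below the line (H = 0.625).
A headcount ratio of at most 20% allows at most ⌊0.20 × 8⌋ = 1 poor households.
So at least 5 − 1 = 4 must be lifted.

4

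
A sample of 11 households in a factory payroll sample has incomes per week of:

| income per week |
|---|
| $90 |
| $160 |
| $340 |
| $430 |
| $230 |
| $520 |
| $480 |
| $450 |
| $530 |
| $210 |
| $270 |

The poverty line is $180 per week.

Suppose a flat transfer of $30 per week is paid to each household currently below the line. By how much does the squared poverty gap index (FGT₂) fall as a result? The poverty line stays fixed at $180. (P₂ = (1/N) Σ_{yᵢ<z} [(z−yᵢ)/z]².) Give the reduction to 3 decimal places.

0.014

Before: below the line — $90, $160; squared poverty gap index (FGT₂) = 0.02385.
After the $30 transfer: below the line — $120; squared poverty gap index (FGT₂) = 0.01010.
Reduction = 0.02385 − 0.01010 = 0.014.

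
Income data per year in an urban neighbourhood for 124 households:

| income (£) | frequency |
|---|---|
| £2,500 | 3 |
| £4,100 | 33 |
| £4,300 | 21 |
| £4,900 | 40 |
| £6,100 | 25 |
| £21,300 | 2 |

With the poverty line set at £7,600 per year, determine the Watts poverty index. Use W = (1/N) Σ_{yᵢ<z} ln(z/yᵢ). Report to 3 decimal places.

0.474

Below z: 3×£2,500, 33×£4,100, 21×£4,300, 40×£4,900, 25×£6,100 (q = 122 of N = 124).
Log shortfalls: ln(7600/2500) = 1.1119 (×3); ln(7600/4100) = 0.6172 (×33); ln(7600/4300) = 0.5695 (×21); ln(7600/4900) = 0.4389 (×40); ln(7600/6100) = 0.2199 (×25).
W = 58.715101 / 124 = 0.474.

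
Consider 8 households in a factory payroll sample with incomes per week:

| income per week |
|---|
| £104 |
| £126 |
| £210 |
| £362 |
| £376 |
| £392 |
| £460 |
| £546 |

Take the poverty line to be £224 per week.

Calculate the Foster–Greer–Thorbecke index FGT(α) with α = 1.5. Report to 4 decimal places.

0.0871

Below the line: £104, £126, £210 (q = 3 of N = 8).
Gap ratios (z−y)/z: (224−104)/224 = 0.5357; (224−126)/224 = 0.4375; (224−210)/224 = 0.0625.
Raised to α = 1.5: 0.39210; 0.28938; 0.01562.
Sum = 0.697107; FGT(1.5) = 0.697107 / 8 = 0.0871.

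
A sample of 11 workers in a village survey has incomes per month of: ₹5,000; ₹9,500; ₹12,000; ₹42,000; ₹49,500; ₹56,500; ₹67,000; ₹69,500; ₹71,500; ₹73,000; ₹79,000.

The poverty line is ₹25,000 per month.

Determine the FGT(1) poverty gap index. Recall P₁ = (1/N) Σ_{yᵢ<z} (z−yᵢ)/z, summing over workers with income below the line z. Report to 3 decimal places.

Below z: ₹5,000, ₹9,500, ₹12,000 (q = 3 of N = 11).
Shortfall ratios: (25000−5000)/25000 = 0.8000; (25000−9500)/25000 = 0.6200; (25000−12000)/25000 = 0.5200.
Sum of shortfalls = 1.940000; P₁ averages over all N: 1.940000 / 11 = 0.176.

0.176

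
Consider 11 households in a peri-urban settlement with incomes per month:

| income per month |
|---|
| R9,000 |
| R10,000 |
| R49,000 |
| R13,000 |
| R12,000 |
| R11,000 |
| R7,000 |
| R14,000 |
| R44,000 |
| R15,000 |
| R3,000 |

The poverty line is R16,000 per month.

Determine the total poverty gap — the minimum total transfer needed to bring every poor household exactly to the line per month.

R50,000

Below z: R3,000, R7,000, R9,000, R10,000, R11,000, R12,000, R13,000, R14,000, R15,000 (q = 9 of N = 11).
Individual gaps: 16000−3000 = 13000; 16000−7000 = 9000; 16000−9000 = 7000; 16000−10000 = 6000; 16000−11000 = 5000; 16000−12000 = 4000; 16000−13000 = 3000; 16000−14000 = 2000; 16000−15000 = 1000.
Aggregate gap = R50,000.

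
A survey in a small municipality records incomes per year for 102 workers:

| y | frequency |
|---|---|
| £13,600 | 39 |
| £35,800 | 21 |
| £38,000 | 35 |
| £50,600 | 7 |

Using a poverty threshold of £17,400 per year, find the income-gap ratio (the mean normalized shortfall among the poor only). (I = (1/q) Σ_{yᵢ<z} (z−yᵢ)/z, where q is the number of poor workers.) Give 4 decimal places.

Below the line: 39×£13,600 (q = 39 of N = 102).
Relative gaps: 0.2184 (×39); sum = 8.517241.
The income-gap ratio divides by q (the poor only): 8.517241 / 39 = 0.2184.

0.2184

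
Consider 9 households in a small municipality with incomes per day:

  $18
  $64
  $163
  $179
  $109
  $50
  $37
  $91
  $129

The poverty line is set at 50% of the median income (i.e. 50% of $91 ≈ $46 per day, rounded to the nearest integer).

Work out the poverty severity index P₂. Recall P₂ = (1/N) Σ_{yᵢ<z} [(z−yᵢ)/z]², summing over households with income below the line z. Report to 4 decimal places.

0.0454

Incomes under z: $18, $37 (q = 2 of N = 9).
Shortfall ratios: (46−18)/46 = 0.6087; (46−37)/46 = 0.1957.
Squared: 0.3705; 0.0383.
Sum = 0.408790; P₂ = 0.408790 / 9 = 0.0454.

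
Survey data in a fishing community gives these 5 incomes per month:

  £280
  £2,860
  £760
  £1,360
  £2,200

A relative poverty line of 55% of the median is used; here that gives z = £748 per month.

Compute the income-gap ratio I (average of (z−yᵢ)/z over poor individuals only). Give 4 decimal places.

0.6257

Incomes under z: £280 (q = 1 of N = 5).
Shortfall ratios (z−y)/z: 0.6257; sum = 0.625668.
I averages over the q = 1 poor units only: 0.625668 / 1 = 0.6257.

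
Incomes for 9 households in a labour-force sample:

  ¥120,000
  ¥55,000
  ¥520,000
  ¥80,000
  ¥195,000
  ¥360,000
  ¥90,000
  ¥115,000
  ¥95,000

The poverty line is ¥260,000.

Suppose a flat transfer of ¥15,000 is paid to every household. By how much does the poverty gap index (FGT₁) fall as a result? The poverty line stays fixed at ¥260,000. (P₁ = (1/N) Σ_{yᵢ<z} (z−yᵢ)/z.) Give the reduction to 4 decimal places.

0.0449

Before: below the line — ¥55,000, ¥80,000, ¥90,000, ¥95,000, ¥115,000, ¥120,000, ¥195,000; poverty gap index (FGT₁) = 0.457265.
After the ¥15,000 transfer: below the line — ¥70,000, ¥95,000, ¥105,000, ¥110,000, ¥130,000, ¥135,000, ¥210,000; poverty gap index (FGT₁) = 0.412393.
Reduction = 0.457265 − 0.412393 = 0.0449.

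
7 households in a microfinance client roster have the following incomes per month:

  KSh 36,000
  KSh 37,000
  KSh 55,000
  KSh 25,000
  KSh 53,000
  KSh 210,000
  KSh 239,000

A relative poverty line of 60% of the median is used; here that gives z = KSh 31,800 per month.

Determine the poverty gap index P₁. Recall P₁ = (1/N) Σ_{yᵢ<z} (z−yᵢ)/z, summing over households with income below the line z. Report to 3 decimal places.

0.031

Poor units: KSh 25,000 (q = 1 of N = 7).
Normalized shortfalls: (31800−25000)/31800 = 0.2138.
Σ = 0.213836. Dividing by the full population N = 7 gives P₁ = 0.031.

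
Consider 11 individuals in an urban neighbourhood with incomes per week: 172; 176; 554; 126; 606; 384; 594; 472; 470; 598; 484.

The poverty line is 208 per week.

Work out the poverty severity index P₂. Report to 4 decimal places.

Below the line: 126, 172, 176 (q = 3 of N = 11).
Shortfall ratios: (208−126)/208 = 0.3942; (208−172)/208 = 0.1731; (208−176)/208 = 0.1538.
Squared: 0.1554; 0.0300; 0.0237.
Sum = 0.209042; P₂ = 0.209042 / 11 = 0.0190.

0.0190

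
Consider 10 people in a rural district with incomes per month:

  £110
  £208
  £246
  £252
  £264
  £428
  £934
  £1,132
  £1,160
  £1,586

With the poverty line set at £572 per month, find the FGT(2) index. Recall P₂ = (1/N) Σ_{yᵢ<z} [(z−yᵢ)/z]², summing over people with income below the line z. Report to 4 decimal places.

0.2048

Below z: £110, £208, £246, £252, £264, £428 (q = 6 of N = 10).
Shortfall ratios: (572−110)/572 = 0.8077; (572−208)/572 = 0.6364; (572−246)/572 = 0.5699; (572−252)/572 = 0.5594; (572−264)/572 = 0.5385; (572−428)/572 = 0.2517.
Squared: 0.6524; 0.4050; 0.3248; 0.3130; 0.2899; 0.0634.
Sum = 2.048438; P₂ = 2.048438 / 10 = 0.2048.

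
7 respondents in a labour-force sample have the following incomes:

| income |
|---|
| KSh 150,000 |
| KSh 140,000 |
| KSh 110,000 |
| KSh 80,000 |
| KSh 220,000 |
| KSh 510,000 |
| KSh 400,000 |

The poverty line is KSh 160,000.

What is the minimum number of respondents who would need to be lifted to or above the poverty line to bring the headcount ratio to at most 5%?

4

Currently q = 4 of N = 7 are below the line (H = 0.571).
A headcount ratio of at most 5% allows at most ⌊0.05 × 7⌋ = 0 poor respondents.
So at least 4 − 0 = 4 must be lifted.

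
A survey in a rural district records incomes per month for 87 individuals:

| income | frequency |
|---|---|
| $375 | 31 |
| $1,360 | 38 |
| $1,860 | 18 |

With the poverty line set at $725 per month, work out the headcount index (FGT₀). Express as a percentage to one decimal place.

31 of the 87 individuals have income below $725.
H = 31/87 = 35.6%.

35.6%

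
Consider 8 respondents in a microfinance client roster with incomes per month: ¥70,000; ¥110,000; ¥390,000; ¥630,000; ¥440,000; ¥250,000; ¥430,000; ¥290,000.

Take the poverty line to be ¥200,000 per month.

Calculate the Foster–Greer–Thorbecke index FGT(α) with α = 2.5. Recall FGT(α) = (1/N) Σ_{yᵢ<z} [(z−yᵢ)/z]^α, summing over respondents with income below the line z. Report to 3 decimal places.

Below the line: ¥70,000, ¥110,000 (q = 2 of N = 8).
Shortfall ratios: (200000−70000)/200000 = 0.6500; (200000−110000)/200000 = 0.4500.
Raised to α = 2.5: 0.34063; 0.13584.
Sum = 0.476472; FGT(2.5) = 0.476472 / 8 = 0.060.

0.060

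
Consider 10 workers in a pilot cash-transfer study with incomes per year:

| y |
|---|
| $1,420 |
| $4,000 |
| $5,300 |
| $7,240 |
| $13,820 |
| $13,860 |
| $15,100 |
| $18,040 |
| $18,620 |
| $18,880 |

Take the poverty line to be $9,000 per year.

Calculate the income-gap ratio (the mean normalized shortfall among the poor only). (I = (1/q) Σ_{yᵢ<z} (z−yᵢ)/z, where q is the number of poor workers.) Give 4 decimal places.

0.5011

Poor units: $1,420, $4,000, $5,300, $7,240 (q = 4 of N = 10).
Relative gaps: 0.8422, 0.5556, 0.4111, 0.1956; sum = 2.004444.
I averages over the q = 4 poor units only: 2.004444 / 4 = 0.5011.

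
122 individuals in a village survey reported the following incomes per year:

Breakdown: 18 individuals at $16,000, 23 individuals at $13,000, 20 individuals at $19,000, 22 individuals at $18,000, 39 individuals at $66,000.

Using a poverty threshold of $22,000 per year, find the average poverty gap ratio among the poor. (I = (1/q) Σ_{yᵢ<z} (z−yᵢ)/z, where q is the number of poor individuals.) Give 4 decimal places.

Incomes under z: 23×$13,000, 18×$16,000, 22×$18,000, 20×$19,000 (q = 83 of N = 122).
Shortfall ratios (z−y)/z: 0.4091 (×23), 0.2727 (×18), 0.1818 (×22), 0.1364 (×20); sum = 21.045455.
The income-gap ratio divides by q (the poor only): 21.045455 / 83 = 0.2536.

0.2536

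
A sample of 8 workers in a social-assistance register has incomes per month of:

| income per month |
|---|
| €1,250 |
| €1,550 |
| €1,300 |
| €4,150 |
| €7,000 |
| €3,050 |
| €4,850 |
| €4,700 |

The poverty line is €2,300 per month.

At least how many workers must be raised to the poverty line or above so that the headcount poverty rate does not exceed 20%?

3 of the 8 workers are poor, so H = 3/8 = 0.375.
A headcount ratio of at most 20% allows at most ⌊0.20 × 8⌋ = 1 poor workers.
So at least 3 − 1 = 2 must be lifted.

2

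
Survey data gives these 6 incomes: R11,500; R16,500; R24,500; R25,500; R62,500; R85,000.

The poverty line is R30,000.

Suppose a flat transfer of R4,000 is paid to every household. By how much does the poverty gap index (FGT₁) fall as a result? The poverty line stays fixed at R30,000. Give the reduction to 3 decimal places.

0.089

Before: below the line — R11,500, R16,500, R24,500, R25,500; poverty gap index (FGT₁) = 0.23333.
After the R4,000 transfer: below the line — R15,500, R20,500, R28,500, R29,500; poverty gap index (FGT₁) = 0.14444.
Reduction = 0.23333 − 0.14444 = 0.089.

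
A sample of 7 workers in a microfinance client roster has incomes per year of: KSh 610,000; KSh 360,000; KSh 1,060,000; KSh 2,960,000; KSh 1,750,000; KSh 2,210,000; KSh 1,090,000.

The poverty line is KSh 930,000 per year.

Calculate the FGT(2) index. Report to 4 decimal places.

0.0706

Poor units: KSh 360,000, KSh 610,000 (q = 2 of N = 7).
Gap ratios (z−y)/z: (930000−360000)/930000 = 0.6129; (930000−610000)/930000 = 0.3441.
Squared: 0.3757; 0.1184.
Sum = 0.494046; P₂ = 0.494046 / 7 = 0.0706.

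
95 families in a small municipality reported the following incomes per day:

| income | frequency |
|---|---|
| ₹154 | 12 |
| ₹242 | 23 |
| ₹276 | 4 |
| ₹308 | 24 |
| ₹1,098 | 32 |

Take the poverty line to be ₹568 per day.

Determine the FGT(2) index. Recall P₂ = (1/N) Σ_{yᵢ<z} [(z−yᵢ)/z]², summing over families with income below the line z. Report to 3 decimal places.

0.211

Below z: 12×₹154, 23×₹242, 4×₹276, 24×₹308 (q = 63 of N = 95).
Gap ratios (z−y)/z: (568−154)/568 = 0.7289 (×12); (568−242)/568 = 0.5739 (×23); (568−276)/568 = 0.5141 (×4); (568−308)/568 = 0.4577 (×24).
Squared: 0.5313 (×12); 0.3294 (×23); 0.2643 (×4); 0.2095 (×24).
Sum = 20.037431; P₂ = 20.037431 / 95 = 0.211.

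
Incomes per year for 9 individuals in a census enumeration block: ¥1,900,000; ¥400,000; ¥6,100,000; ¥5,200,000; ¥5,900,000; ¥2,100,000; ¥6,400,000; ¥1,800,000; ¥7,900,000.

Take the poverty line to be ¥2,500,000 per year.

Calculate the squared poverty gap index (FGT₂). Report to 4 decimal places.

0.0964

Incomes under z: ¥400,000, ¥1,800,000, ¥1,900,000, ¥2,100,000 (q = 4 of N = 9).
Gap ratios (z−y)/z: (2500000−400000)/2500000 = 0.8400; (2500000−1800000)/2500000 = 0.2800; (2500000−1900000)/2500000 = 0.2400; (2500000−2100000)/2500000 = 0.1600.
Squared: 0.7056; 0.0784; 0.0576; 0.0256.
Sum = 0.867200; P₂ = 0.867200 / 9 = 0.0964.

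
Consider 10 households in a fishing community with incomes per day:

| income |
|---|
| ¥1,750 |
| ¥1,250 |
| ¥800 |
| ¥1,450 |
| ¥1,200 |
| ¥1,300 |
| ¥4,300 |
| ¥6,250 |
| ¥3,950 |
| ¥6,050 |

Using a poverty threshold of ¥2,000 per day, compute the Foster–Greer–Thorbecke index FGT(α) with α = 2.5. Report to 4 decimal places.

Poor units: ¥800, ¥1,200, ¥1,250, ¥1,300, ¥1,450, ¥1,750 (q = 6 of N = 10).
Relative gaps: (2000−800)/2000 = 0.6000; (2000−1200)/2000 = 0.4000; (2000−1250)/2000 = 0.3750; (2000−1300)/2000 = 0.3500; (2000−1450)/2000 = 0.2750; (2000−1750)/2000 = 0.1250.
Raised to α = 2.5: 0.27885; 0.10119; 0.08611; 0.07247; 0.03966; 0.00552.
Sum = 0.583817; FGT(2.5) = 0.583817 / 10 = 0.0584.

0.0584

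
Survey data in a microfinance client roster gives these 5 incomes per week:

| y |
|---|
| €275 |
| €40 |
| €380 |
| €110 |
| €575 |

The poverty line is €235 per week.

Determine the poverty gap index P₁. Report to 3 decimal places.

Below z: €40, €110 (q = 2 of N = 5).
Shortfall ratios: (235−40)/235 = 0.8298; (235−110)/235 = 0.5319.
Σ = 1.361702. Dividing by the full population N = 5 gives P₁ = 0.272.

0.272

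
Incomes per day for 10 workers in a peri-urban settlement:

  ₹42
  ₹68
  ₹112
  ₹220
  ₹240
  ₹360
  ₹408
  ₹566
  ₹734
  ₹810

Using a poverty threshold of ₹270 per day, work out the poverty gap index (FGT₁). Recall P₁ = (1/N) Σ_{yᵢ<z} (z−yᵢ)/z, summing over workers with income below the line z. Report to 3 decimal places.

0.247

Incomes under z: ₹42, ₹68, ₹112, ₹220, ₹240 (q = 5 of N = 10).
Gap ratios (z−y)/z: (270−42)/270 = 0.8444; (270−68)/270 = 0.7481; (270−112)/270 = 0.5852; (270−220)/270 = 0.1852; (270−240)/270 = 0.1111.
Sum of shortfalls = 2.474074; P₁ averages over all N: 2.474074 / 10 = 0.247.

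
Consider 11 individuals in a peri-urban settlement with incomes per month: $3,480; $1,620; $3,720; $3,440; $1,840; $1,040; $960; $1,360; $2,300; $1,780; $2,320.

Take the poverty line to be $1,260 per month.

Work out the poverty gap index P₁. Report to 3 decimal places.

Below z: $960, $1,040 (q = 2 of N = 11).
Gap ratios (z−y)/z: (1260−960)/1260 = 0.2381; (1260−1040)/1260 = 0.1746.
Sum of shortfalls = 0.412698; P₁ averages over all N: 0.412698 / 11 = 0.038.

0.038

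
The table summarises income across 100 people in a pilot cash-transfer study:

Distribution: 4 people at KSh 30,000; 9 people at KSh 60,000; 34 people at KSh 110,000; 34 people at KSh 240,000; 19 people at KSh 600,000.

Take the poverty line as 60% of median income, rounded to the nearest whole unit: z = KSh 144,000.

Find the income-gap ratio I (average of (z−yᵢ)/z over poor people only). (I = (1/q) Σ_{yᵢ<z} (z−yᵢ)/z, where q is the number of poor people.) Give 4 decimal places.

0.3499

Below the line: 4×KSh 30,000, 9×KSh 60,000, 34×KSh 110,000 (q = 47 of N = 100).
Shortfall ratios (z−y)/z: 0.7917 (×4), 0.5833 (×9), 0.2361 (×34); sum = 16.444444.
The income-gap ratio divides by q (the poor only): 16.444444 / 47 = 0.3499.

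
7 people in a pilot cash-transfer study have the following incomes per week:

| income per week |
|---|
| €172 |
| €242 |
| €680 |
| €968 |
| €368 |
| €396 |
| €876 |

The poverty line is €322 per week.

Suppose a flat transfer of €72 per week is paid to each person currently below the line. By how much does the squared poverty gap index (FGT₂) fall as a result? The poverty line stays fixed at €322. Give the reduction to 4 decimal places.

0.0313

Before: below the line — €172, €242; squared poverty gap index (FGT₂) = 0.039819.
After the €72 transfer: below the line — €244, €314; squared poverty gap index (FGT₂) = 0.008471.
Reduction = 0.039819 − 0.008471 = 0.0313.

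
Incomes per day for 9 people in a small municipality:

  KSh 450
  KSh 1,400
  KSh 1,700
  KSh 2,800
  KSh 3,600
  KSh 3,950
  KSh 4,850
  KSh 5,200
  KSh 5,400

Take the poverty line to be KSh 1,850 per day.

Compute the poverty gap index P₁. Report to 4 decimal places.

0.1201

Below z: KSh 450, KSh 1,400, KSh 1,700 (q = 3 of N = 9).
Normalized shortfalls: (1850−450)/1850 = 0.7568; (1850−1400)/1850 = 0.2432; (1850−1700)/1850 = 0.0811.
Σ = 1.081081. Dividing by the full population N = 9 gives P₁ = 0.1201.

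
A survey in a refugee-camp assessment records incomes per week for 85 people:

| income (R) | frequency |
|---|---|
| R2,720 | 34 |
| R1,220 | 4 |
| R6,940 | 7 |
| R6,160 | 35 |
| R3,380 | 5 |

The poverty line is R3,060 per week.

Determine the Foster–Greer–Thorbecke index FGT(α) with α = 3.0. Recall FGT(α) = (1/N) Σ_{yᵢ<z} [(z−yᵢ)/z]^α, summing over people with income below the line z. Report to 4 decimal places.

Incomes under z: 4×R1,220, 34×R2,720 (q = 38 of N = 85).
Gap ratios (z−y)/z: (3060−1220)/3060 = 0.6013 (×4); (3060−2720)/3060 = 0.1111 (×34).
Raised to α = 3.0: 0.21741 (×4); 0.00137 (×34).
Sum = 0.916299; FGT(3.0) = 0.916299 / 85 = 0.0108.

0.0108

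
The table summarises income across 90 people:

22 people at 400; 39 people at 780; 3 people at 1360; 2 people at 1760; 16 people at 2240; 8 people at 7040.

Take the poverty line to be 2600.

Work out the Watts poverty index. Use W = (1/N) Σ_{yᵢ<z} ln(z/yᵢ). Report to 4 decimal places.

Below the line: 22×400, 39×780, 3×1360, 2×1760, 16×2240 (q = 82 of N = 90).
Log shortfalls: ln(2600/400) = 1.8718 (×22); ln(2600/780) = 1.2040 (×39); ln(2600/1360) = 0.6480 (×3); ln(2600/1760) = 0.3902 (×2); ln(2600/2240) = 0.1490 (×16).
W = 93.243632 / 90 = 1.0360.

1.0360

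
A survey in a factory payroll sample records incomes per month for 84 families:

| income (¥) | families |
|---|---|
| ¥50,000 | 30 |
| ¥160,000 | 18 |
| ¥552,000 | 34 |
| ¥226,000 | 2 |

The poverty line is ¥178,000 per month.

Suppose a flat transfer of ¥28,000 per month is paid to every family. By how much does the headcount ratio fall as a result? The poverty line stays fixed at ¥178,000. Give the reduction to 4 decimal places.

0.2143

Before: below the line — 30×¥50,000, 18×¥160,000; headcount ratio = 0.571429.
After the ¥28,000 transfer: below the line — 30×¥78,000; headcount ratio = 0.357143.
Reduction = 0.571429 − 0.357143 = 0.2143.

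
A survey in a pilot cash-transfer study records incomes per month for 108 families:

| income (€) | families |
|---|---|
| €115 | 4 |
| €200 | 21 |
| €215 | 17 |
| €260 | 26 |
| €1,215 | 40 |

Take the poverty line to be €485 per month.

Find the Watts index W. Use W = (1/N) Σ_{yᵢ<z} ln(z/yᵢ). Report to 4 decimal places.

Poor units: 4×€115, 21×€200, 17×€215, 26×€260 (q = 68 of N = 108).
Log gaps: ln(485/115) = 1.4392 (×4); ln(485/200) = 0.8858 (×21); ln(485/215) = 0.8135 (×17); ln(485/260) = 0.6235 (×26).
W = 54.399162 / 108 = 0.5037.

0.5037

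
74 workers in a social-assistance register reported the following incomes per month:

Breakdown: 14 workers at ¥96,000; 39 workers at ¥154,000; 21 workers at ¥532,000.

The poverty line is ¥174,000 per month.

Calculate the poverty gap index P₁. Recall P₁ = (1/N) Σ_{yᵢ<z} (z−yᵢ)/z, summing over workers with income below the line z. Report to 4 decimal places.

0.1454

Incomes under z: 14×¥96,000, 39×¥154,000 (q = 53 of N = 74).
Normalized shortfalls: (174000−96000)/174000 = 0.4483 (×14); (174000−154000)/174000 = 0.1149 (×39).
Σ = 10.758621. Dividing by the full population N = 74 gives P₁ = 0.1454.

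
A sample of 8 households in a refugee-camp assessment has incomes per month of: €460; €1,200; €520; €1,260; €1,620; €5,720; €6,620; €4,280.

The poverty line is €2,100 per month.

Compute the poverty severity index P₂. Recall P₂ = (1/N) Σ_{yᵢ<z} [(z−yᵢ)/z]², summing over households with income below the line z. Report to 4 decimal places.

0.1965

Incomes under z: €460, €520, €1,200, €1,260, €1,620 (q = 5 of N = 8).
Normalized shortfalls: (2100−460)/2100 = 0.7810; (2100−520)/2100 = 0.7524; (2100−1200)/2100 = 0.4286; (2100−1260)/2100 = 0.4000; (2100−1620)/2100 = 0.2286.
Squared: 0.6099; 0.5661; 0.1837; 0.1600; 0.0522.
Sum = 1.571882; P₂ = 1.571882 / 8 = 0.1965.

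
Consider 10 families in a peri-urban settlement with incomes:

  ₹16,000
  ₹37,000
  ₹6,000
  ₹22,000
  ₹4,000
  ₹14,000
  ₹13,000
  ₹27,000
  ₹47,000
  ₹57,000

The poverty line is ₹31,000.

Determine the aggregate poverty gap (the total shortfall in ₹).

₹115,000

Below z: ₹4,000, ₹6,000, ₹13,000, ₹14,000, ₹16,000, ₹22,000, ₹27,000 (q = 7 of N = 10).
Individual gaps: 31000−4000 = 27000; 31000−6000 = 25000; 31000−13000 = 18000; 31000−14000 = 17000; 31000−16000 = 15000; 31000−22000 = 9000; 31000−27000 = 4000.
Aggregate gap = ₹115,000.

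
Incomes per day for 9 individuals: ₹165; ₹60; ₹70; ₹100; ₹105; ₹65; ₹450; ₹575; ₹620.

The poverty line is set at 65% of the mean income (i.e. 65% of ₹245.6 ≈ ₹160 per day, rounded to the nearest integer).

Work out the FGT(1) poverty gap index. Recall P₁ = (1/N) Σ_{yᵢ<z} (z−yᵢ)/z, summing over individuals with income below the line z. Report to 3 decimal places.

0.278

Poor units: ₹60, ₹65, ₹70, ₹100, ₹105 (q = 5 of N = 9).
Normalized shortfalls: (160−60)/160 = 0.6250; (160−65)/160 = 0.5938; (160−70)/160 = 0.5625; (160−100)/160 = 0.3750; (160−105)/160 = 0.3438.
Sum of shortfalls = 2.500000; P₁ averages over all N: 2.500000 / 9 = 0.278.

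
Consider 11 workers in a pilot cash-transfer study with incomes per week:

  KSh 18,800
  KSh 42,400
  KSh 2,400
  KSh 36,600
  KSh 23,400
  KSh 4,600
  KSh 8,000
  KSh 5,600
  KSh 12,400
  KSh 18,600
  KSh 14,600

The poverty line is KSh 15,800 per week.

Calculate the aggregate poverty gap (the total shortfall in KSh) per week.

Below z: KSh 2,400, KSh 4,600, KSh 5,600, KSh 8,000, KSh 12,400, KSh 14,600 (q = 6 of N = 11).
Individual gaps: 15800−2400 = 13400; 15800−4600 = 11200; 15800−5600 = 10200; 15800−8000 = 7800; 15800−12400 = 3400; 15800−14600 = 1200.
Aggregate gap = KSh 47,200.

KSh 47,200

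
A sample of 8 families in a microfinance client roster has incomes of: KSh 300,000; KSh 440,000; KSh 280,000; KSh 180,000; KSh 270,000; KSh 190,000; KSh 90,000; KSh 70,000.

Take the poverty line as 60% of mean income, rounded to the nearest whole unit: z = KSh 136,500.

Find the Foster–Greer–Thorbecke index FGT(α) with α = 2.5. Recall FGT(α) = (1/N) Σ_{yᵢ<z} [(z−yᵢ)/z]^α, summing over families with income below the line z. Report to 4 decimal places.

Poor units: KSh 70,000, KSh 90,000 (q = 2 of N = 8).
Shortfall ratios: (136500−70000)/136500 = 0.4872; (136500−90000)/136500 = 0.3407.
Raised to α = 2.5: 0.16566; 0.06773.
Sum = 0.233395; FGT(2.5) = 0.233395 / 8 = 0.0292.

0.0292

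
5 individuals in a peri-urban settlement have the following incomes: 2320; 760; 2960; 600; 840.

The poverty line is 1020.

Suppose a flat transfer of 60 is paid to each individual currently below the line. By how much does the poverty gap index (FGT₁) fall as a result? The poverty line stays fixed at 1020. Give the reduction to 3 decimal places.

Before: below the line — 600, 760, 840; poverty gap index (FGT₁) = 0.16863.
After the 60 transfer: below the line — 660, 820, 900; poverty gap index (FGT₁) = 0.13333.
Reduction = 0.16863 − 0.13333 = 0.035.

0.035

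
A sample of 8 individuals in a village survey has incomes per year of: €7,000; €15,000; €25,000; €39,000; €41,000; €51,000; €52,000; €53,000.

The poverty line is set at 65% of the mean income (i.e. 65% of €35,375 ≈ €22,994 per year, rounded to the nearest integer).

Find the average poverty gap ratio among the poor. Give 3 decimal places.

Poor units: €7,000, €15,000 (q = 2 of N = 8).
Relative gaps: 0.6956, 0.3477; sum = 1.043229.
The income-gap ratio divides by q (the poor only): 1.043229 / 2 = 0.522.

0.522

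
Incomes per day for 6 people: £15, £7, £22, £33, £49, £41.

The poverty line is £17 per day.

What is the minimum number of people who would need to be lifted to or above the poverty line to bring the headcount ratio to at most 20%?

1

2 of the 6 people are poor, so H = 2/6 = 0.333.
A headcount ratio of at most 20% allows at most ⌊0.20 × 6⌋ = 1 poor people.
So at least 2 − 1 = 1 must be lifted.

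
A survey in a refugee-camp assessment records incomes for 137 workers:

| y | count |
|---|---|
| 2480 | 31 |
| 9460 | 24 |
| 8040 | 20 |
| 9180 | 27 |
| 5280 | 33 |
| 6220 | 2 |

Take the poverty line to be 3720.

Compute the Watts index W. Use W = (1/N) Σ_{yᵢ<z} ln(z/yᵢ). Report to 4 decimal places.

Below z: 31×2480 (q = 31 of N = 137).
Log shortfalls: ln(3720/2480) = 0.4055 (×31).
W = 12.569418 / 137 = 0.0917.

0.0917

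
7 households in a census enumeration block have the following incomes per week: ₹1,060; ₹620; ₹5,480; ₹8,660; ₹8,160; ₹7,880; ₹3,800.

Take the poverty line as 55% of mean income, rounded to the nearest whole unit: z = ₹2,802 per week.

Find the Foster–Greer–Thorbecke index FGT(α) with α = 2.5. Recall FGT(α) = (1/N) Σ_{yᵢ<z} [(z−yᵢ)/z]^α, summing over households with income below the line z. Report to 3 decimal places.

0.120

Below z: ₹620, ₹1,060 (q = 2 of N = 7).
Shortfall ratios: (2802−620)/2802 = 0.7787; (2802−1060)/2802 = 0.6217.
Raised to α = 2.5: 0.53514; 0.30475.
Sum = 0.839893; FGT(2.5) = 0.839893 / 7 = 0.120.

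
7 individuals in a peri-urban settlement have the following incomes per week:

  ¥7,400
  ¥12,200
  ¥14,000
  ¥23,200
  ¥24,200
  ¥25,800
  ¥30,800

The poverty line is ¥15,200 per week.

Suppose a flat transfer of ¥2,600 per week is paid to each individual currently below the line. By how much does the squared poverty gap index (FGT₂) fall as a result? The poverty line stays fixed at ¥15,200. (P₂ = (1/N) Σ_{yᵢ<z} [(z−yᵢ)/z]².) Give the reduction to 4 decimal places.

0.0273

Before: below the line — ¥7,400, ¥12,200, ¥14,000; squared poverty gap index (FGT₂) = 0.044074.
After the ¥2,600 transfer: below the line — ¥10,000, ¥14,800; squared poverty gap index (FGT₂) = 0.016818.
Reduction = 0.044074 − 0.016818 = 0.0273.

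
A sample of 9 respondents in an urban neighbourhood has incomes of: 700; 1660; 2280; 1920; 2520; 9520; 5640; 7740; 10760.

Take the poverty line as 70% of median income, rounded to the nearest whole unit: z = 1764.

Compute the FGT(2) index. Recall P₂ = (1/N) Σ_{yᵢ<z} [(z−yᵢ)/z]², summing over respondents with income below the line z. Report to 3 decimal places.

0.041

Below z: 700, 1660 (q = 2 of N = 9).
Relative gaps: (1764−700)/1764 = 0.6032; (1764−1660)/1764 = 0.0590.
Squared: 0.3638; 0.0035.
Sum = 0.367296; P₂ = 0.367296 / 9 = 0.041.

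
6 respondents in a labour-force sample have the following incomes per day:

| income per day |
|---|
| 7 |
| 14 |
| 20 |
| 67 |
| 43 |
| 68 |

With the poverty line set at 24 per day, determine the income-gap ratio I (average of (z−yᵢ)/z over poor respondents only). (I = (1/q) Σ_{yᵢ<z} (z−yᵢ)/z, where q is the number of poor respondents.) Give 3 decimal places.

0.431

Incomes under z: 7, 14, 20 (q = 3 of N = 6).
Relative gaps: 0.7083, 0.4167, 0.1667; sum = 1.291667.
I averages over the q = 3 poor units only: 1.291667 / 3 = 0.431.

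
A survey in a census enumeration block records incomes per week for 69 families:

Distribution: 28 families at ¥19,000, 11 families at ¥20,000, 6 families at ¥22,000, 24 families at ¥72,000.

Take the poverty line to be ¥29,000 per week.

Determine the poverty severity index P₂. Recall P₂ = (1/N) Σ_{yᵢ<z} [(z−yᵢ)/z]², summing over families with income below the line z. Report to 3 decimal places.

0.069

Incomes under z: 28×¥19,000, 11×¥20,000, 6×¥22,000 (q = 45 of N = 69).
Gap ratios (z−y)/z: (29000−19000)/29000 = 0.3448 (×28); (29000−20000)/29000 = 0.3103 (×11); (29000−22000)/29000 = 0.2414 (×6).
Squared: 0.1189 (×28); 0.0963 (×11); 0.0583 (×6).
Sum = 4.738407; P₂ = 4.738407 / 69 = 0.069.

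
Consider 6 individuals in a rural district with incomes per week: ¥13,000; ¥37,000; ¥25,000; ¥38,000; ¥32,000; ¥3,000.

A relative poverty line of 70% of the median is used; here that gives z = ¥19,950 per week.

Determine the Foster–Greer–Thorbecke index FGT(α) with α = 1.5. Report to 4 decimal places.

0.1648

Below the line: ¥3,000, ¥13,000 (q = 2 of N = 6).
Shortfall ratios: (19950−3000)/19950 = 0.8496; (19950−13000)/19950 = 0.3484.
Raised to α = 1.5: 0.78314; 0.20562.
Sum = 0.988760; FGT(1.5) = 0.988760 / 6 = 0.1648.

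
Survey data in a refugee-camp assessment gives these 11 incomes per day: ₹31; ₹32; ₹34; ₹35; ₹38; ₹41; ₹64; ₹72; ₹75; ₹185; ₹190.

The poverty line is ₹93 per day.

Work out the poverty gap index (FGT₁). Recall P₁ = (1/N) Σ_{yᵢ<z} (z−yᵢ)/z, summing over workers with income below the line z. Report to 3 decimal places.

Below the line: ₹31, ₹32, ₹34, ₹35, ₹38, ₹41, ₹64, ₹72, ₹75 (q = 9 of N = 11).
Gap ratios (z−y)/z: (93−31)/93 = 0.6667; (93−32)/93 = 0.6559; (93−34)/93 = 0.6344; (93−35)/93 = 0.6237; (93−38)/93 = 0.5914; (93−41)/93 = 0.5591; (93−64)/93 = 0.3118; (93−72)/93 = 0.2258; (93−75)/93 = 0.1935.
Σ = 4.462366. Dividing by the full population N = 11 gives P₁ = 0.406.

0.406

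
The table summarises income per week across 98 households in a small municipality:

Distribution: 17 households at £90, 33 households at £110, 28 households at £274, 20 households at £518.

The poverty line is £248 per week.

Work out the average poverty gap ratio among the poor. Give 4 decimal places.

0.5839

Poor units: 17×£90, 33×£110 (q = 50 of N = 98).
Relative gaps: 0.6371 (×17), 0.5565 (×33); sum = 29.193548.
The income-gap ratio divides by q (the poor only): 29.193548 / 50 = 0.5839.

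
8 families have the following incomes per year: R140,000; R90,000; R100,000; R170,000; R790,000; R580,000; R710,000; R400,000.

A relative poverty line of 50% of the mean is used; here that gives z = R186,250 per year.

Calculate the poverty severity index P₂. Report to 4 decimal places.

Below z: R90,000, R100,000, R140,000, R170,000 (q = 4 of N = 8).
Relative gaps: (186250−90000)/186250 = 0.5168; (186250−100000)/186250 = 0.4631; (186250−140000)/186250 = 0.2483; (186250−170000)/186250 = 0.0872.
Squared: 0.2671; 0.2144; 0.0617; 0.0076.
Sum = 0.550786; P₂ = 0.550786 / 8 = 0.0688.

0.0688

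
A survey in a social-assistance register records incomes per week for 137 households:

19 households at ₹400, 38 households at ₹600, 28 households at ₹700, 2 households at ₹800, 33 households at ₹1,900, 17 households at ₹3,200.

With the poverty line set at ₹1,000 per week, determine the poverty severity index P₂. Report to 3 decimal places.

0.113

Poor units: 19×₹400, 38×₹600, 28×₹700, 2×₹800 (q = 87 of N = 137).
Gap ratios (z−y)/z: (1000−400)/1000 = 0.6000 (×19); (1000−600)/1000 = 0.4000 (×38); (1000−700)/1000 = 0.3000 (×28); (1000−800)/1000 = 0.2000 (×2).
Squared: 0.3600 (×19); 0.1600 (×38); 0.0900 (×28); 0.0400 (×2).
Sum = 15.520000; P₂ = 15.520000 / 137 = 0.113.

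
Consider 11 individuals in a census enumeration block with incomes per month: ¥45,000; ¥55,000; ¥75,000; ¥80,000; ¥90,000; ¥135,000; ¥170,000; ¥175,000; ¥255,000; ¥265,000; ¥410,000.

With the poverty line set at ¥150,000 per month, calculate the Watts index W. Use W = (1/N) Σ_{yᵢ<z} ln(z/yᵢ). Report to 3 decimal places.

0.377

Incomes under z: ¥45,000, ¥55,000, ¥75,000, ¥80,000, ¥90,000, ¥135,000 (q = 6 of N = 11).
Log gaps: ln(150000/45000) = 1.2040; ln(150000/55000) = 1.0033; ln(150000/75000) = 0.6931; ln(150000/80000) = 0.6286; ln(150000/90000) = 0.5108; ln(150000/135000) = 0.1054.
W = 4.145217 / 11 = 0.377.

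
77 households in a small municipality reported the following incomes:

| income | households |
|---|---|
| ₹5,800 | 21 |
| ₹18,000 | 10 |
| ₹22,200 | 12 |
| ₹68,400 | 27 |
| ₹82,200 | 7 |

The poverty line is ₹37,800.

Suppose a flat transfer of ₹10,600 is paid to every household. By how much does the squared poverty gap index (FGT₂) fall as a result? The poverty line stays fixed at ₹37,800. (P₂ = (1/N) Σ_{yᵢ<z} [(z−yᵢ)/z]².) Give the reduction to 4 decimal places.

0.1598

Before: below the line — 21×₹5,800, 10×₹18,000, 12×₹22,200; squared poverty gap index (FGT₂) = 0.257631.
After the ₹10,600 transfer: below the line — 21×₹16,400, 10×₹28,600, 12×₹32,800; squared poverty gap index (FGT₂) = 0.097832.
Reduction = 0.257631 − 0.097832 = 0.1598.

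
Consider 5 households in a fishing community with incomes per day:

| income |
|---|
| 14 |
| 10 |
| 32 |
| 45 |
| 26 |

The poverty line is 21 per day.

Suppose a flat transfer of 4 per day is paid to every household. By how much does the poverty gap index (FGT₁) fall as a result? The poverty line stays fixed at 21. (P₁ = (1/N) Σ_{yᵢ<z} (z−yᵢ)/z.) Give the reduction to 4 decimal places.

0.0762

Before: below the line — 10, 14; poverty gap index (FGT₁) = 0.171429.
After the 4 transfer: below the line — 14, 18; poverty gap index (FGT₁) = 0.095238.
Reduction = 0.171429 − 0.095238 = 0.0762.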